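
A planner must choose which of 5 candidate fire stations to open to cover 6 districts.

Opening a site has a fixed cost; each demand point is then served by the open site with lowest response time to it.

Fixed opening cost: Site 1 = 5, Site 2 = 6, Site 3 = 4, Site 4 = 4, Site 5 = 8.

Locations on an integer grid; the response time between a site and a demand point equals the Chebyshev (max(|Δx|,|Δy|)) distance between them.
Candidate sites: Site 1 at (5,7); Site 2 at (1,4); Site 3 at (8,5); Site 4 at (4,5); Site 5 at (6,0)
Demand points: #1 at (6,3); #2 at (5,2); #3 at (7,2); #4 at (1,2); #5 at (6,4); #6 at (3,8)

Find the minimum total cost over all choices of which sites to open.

20

Open {Site 4}: assign each demand point to its cheapest open site.
  #1→Site 4 2, #2→Site 4 3, #3→Site 4 3, #4→Site 4 3, #5→Site 4 2, #6→Site 4 3
  response time 16, fixed 4 → total 20.
Compare {Site 1, Site 4}: response time 15 + fixed 9 = 24.
Compare {Site 3, Site 4}: response time 16 + fixed 8 = 24.
Compare {Site 2, Site 4}: response time 15 + fixed 10 = 25.
All other subsets cost ≥ 24. Minimum total cost: 20.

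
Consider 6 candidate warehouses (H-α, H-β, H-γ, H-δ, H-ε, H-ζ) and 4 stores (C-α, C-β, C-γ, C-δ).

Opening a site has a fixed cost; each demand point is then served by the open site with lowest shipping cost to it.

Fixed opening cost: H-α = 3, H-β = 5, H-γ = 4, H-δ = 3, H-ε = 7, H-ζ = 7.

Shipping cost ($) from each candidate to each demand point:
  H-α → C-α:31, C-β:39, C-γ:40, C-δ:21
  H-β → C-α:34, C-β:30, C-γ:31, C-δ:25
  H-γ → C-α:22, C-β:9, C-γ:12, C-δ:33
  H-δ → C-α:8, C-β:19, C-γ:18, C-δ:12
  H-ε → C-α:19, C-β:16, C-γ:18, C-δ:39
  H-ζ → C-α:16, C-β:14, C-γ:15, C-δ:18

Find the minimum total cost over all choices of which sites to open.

Open {H-γ, H-δ}: assign each demand point to its cheapest open site.
  C-α→H-δ 8, C-β→H-γ 9, C-γ→H-γ 12, C-δ→H-δ 12
  shipping cost 41, fixed 7 → total 48.
Compare {H-α, H-γ, H-δ}: shipping cost 41 + fixed 10 = 51.
Compare {H-β, H-γ, H-δ}: shipping cost 41 + fixed 12 = 53.
Compare {H-γ, H-δ, H-ε}: shipping cost 41 + fixed 14 = 55.
All other subsets cost ≥ 51. Minimum total cost: 48.

48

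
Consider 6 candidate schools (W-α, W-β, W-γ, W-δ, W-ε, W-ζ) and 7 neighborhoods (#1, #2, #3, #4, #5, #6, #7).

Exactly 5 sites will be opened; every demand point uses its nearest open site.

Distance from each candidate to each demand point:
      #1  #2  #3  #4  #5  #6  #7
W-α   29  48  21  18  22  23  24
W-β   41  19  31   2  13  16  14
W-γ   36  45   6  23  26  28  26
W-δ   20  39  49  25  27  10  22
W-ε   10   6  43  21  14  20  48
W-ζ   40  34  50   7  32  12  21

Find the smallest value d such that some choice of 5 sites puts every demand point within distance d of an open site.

14

Open {W-α, W-β, W-γ, W-δ, W-ε}.
  Farthest demand point is #7 at distance 14 (to W-β); all others are ≤ 14.
With {W-α, W-β, W-γ, W-ε, W-ζ} the worst case is 14.
With {W-β, W-γ, W-δ, W-ε, W-ζ} the worst case is 14.
No size-5 selection achieves below 14.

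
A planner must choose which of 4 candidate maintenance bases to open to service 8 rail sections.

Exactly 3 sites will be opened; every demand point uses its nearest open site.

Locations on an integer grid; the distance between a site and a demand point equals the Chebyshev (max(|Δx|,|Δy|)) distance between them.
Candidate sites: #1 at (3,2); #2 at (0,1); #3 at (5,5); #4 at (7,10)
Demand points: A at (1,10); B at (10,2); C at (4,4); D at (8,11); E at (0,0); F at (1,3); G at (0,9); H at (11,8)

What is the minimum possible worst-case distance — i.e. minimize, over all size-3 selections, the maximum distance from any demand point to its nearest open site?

5

Open {#1, #3, #4}.
  Farthest demand point is A at distance 5 (to #3); all others are ≤ 5.
With {#2, #3, #4} the worst case is 5.
With {#1, #2, #3} the worst case is 6.
No size-3 selection achieves below 5.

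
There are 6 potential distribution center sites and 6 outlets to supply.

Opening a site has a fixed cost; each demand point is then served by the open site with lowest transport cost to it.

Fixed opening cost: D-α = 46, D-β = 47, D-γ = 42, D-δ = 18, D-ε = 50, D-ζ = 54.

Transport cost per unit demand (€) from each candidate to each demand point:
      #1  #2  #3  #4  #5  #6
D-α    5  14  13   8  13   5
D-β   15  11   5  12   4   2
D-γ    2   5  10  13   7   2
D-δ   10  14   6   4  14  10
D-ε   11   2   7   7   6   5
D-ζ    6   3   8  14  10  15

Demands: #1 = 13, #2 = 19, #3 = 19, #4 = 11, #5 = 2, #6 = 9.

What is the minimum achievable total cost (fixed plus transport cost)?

Open {D-γ, D-δ, D-ε}: assign each demand point to its cheapest open site.
  #1→D-γ 13×2=26, #2→D-ε 19×2=38, #3→D-δ 19×6=114, #4→D-δ 11×4=44, #5→D-ε 2×6=12, #6→D-γ 9×2=18
  transport cost 252, fixed 110 → total 362.
Compare {D-γ, D-δ}: transport cost 311 + fixed 60 = 371.
Compare {D-β, D-γ, D-δ, D-ε}: transport cost 229 + fixed 157 = 386.
Compare {D-γ, D-δ, D-ζ}: transport cost 273 + fixed 114 = 387.
All other subsets cost ≥ 371. Minimum total cost: 362.

362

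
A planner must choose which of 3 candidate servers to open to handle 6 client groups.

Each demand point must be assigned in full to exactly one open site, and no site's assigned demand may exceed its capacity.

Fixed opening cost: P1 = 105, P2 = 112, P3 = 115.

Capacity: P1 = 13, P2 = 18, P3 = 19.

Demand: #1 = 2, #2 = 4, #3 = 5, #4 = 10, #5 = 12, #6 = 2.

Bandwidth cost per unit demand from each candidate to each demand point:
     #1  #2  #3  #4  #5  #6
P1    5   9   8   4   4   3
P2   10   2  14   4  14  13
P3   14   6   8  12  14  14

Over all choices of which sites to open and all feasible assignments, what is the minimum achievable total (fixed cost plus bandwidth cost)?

514

Open {P1, P2, P3}; cheapest assignment that respects the capacities:
  P1 (cap 13, load 12): #5 — cost 12×4 = 48
  P2 (cap 18, load 18): #1, #2, #4, #6 — cost 2×10 + 4×2 + 10×4 + 2×13 = 94
  P3 (cap 19, load 5): #3 — cost 5×8 = 40
  Shipping 182, fixed 332 → total 514.
  Any other capacity-feasible assignment to {P1, P2, P3} ships for at least 182.
Compare {P2, P3}: its best feasible assignment gives total 529.
Every other set of open sites that can feasibly serve all demand totals ≥ 529 even under its best assignment. Minimum: 514.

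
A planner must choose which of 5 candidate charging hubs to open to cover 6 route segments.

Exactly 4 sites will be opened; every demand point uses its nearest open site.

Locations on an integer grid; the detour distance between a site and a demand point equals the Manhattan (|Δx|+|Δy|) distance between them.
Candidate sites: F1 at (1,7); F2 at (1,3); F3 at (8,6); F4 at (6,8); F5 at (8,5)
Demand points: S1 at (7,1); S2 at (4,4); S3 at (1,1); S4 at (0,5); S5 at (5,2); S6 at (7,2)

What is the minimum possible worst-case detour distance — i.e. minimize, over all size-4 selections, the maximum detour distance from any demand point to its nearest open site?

5

Open {F1, F2, F3, F5}.
  Farthest demand point is S1 at detour distance 5 (to F5); all others are ≤ 5.
With {F1, F2, F4, F5} the worst case is 5.
With {F2, F3, F4, F5} the worst case is 5.
No size-4 selection achieves below 5.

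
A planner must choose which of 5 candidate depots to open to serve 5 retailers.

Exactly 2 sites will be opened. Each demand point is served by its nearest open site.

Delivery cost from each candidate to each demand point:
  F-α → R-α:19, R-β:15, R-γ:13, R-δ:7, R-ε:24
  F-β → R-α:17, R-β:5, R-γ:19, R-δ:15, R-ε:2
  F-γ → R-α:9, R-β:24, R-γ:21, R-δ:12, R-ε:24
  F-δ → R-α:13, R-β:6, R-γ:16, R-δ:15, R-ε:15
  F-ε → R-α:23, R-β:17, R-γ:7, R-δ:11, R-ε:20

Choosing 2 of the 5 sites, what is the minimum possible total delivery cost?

Open {F-β, F-ε}.
  R-α→F-β 17, R-β→F-β 5, R-γ→F-ε 7, R-δ→F-ε 11, R-ε→F-β 2  ⇒ total 42.
Compare {F-α, F-β}: total 44.
Compare {F-β, F-γ}: total 47.
No size-2 selection does better; minimum is 42.

42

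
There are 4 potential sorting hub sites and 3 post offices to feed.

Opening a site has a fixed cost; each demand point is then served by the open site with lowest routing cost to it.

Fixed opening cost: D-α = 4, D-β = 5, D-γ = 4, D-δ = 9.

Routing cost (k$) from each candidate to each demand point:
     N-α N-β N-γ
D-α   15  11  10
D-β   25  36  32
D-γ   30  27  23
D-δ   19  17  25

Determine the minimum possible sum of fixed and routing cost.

40

Open {D-α}: assign each demand point to its cheapest open site.
  N-α→D-α 15, N-β→D-α 11, N-γ→D-α 10
  routing cost 36, fixed 4 → total 40.
Compare {D-α, D-γ}: routing cost 36 + fixed 8 = 44.
Compare {D-α, D-β}: routing cost 36 + fixed 9 = 45.
Compare {D-α, D-δ}: routing cost 36 + fixed 13 = 49.
All other subsets cost ≥ 44. Minimum total cost: 40.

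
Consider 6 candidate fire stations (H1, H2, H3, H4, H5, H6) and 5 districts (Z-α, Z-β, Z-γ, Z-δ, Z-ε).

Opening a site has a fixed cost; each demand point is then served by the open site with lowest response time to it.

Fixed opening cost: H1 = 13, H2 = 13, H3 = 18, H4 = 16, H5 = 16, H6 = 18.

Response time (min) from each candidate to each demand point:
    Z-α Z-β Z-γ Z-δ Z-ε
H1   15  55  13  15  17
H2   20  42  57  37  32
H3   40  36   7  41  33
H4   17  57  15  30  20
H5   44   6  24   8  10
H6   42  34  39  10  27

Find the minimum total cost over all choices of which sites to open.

Open {H1, H5}: assign each demand point to its cheapest open site.
  Z-α→H1 15, Z-β→H5 6, Z-γ→H1 13, Z-δ→H5 8, Z-ε→H5 10
  response time 52, fixed 29 → total 81.
Compare {H4, H5}: response time 56 + fixed 32 = 88.
Compare {H1, H3, H5}: response time 46 + fixed 47 = 93.
Compare {H1, H2, H5}: response time 52 + fixed 42 = 94.
All other subsets cost ≥ 88. Minimum total cost: 81.

81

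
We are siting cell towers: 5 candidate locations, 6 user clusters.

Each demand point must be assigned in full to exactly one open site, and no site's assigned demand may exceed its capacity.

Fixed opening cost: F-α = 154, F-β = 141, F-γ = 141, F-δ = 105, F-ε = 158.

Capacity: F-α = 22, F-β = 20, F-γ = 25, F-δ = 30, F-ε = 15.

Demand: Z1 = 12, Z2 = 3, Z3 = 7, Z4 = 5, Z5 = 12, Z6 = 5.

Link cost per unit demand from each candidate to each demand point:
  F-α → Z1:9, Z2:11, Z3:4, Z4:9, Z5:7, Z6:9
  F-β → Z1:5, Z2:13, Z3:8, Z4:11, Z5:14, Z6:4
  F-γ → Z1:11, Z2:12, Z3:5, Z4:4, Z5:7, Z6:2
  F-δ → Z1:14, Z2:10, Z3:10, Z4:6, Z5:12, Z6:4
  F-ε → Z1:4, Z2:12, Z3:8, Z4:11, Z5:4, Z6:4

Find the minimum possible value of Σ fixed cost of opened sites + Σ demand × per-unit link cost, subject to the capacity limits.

540

Open {F-β, F-γ}; cheapest assignment that respects the capacities:
  F-β (cap 20, load 20): Z1, Z2, Z6 — cost 12×5 + 3×13 + 5×4 = 119
  F-γ (cap 25, load 24): Z3, Z4, Z5 — cost 7×5 + 5×4 + 12×7 = 139
  Shipping 258, fixed 282 → total 540.
  Any other capacity-feasible assignment to {F-β, F-γ} ships for at least 258.
Compare {F-α, F-γ}: its best feasible assignment gives total 578.
Compare {F-β, F-δ}: its best feasible assignment gives total 586.
Every other set of open sites that can feasibly serve all demand totals ≥ 578 even under its best assignment. Minimum: 540.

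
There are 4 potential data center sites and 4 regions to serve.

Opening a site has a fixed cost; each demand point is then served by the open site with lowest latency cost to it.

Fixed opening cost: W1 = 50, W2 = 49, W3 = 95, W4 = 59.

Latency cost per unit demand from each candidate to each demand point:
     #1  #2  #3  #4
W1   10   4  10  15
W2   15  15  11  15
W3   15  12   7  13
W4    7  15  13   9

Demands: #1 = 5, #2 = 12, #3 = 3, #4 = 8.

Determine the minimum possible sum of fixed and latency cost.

294

Open {W1, W4}: assign each demand point to its cheapest open site.
  #1→W4 5×7=35, #2→W1 12×4=48, #3→W1 3×10=30, #4→W4 8×9=72
  latency cost 185, fixed 109 → total 294.
Compare {W1}: latency cost 248 + fixed 50 = 298.
Compare {W1, W2, W4}: latency cost 185 + fixed 158 = 343.
Compare {W1, W2}: latency cost 248 + fixed 99 = 347.
All other subsets cost ≥ 298. Minimum total cost: 294.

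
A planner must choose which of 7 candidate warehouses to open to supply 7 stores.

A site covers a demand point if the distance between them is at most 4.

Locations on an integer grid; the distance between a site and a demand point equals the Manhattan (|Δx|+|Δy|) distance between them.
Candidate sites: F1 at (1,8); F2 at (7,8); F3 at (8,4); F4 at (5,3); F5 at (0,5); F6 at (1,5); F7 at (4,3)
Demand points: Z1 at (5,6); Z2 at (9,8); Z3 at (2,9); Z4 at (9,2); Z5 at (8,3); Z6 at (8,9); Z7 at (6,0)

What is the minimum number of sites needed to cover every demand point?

Coverage sets (demand points within 4 of each site):
  F1: {Z3}
  F2: {Z1, Z2, Z6}
  F3: {Z4, Z5}
  F4: {Z1, Z5, Z7}
  F5: {}
  F6: {}
  F7: {Z1, Z5}
No 3 sites suffice: every size-3 union leaves at least one demand point uncovered.
But {F1, F2, F3, F4} covers everything, so the minimum is 4.

4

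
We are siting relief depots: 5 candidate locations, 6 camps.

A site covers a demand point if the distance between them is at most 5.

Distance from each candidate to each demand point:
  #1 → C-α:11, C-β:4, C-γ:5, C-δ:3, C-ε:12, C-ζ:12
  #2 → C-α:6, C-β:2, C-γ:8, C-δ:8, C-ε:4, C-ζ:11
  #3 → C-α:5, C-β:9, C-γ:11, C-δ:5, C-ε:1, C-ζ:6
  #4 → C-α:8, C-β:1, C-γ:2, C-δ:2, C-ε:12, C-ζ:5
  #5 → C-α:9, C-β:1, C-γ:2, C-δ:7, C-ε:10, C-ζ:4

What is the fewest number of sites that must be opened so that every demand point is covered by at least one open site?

2

Coverage sets (demand points within 5 of each site):
  #1: {C-β, C-γ, C-δ}
  #2: {C-β, C-ε}
  #3: {C-α, C-δ, C-ε}
  #4: {C-β, C-γ, C-δ, C-ζ}
  #5: {C-β, C-γ, C-ζ}
No single site covers all 6 demand points.
But {#3, #4} covers everything, so the minimum is 2.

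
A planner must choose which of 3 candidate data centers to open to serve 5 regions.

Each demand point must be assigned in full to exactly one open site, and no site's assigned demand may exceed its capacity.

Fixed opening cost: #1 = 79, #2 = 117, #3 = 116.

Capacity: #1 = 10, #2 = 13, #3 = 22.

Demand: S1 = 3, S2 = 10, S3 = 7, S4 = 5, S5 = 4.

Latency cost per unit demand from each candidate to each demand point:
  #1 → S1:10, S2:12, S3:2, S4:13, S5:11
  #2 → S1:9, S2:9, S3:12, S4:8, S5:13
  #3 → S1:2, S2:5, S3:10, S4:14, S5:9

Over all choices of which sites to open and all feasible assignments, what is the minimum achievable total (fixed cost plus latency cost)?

Open {#1, #3}; cheapest assignment that respects the capacities:
  #1 (cap 10, load 7): S3 — cost 7×2 = 14
  #3 (cap 22, load 22): S1, S2, S4, S5 — cost 3×2 + 10×5 + 5×14 + 4×9 = 162
  Shipping 176, fixed 195 → total 371.
  Any other capacity-feasible assignment to {#1, #3} ships for at least 176.
Compare {#2, #3}: its best feasible assignment gives total 449.
Compare {#1, #2, #3}: its best feasible assignment gives total 458.
Every other set of open sites that can feasibly serve all demand totals ≥ 449 even under its best assignment. Minimum: 371.

371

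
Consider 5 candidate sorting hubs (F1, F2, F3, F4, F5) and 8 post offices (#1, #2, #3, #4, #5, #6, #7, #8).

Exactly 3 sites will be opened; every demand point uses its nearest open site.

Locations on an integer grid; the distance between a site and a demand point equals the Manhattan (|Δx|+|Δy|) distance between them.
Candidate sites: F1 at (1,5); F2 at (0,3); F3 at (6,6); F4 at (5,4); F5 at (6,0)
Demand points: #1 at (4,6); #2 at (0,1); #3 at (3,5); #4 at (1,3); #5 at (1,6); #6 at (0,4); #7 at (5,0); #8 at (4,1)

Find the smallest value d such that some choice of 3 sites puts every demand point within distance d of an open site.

Open {F1, F2, F4}.
  Farthest demand point is #7 at distance 4 (to F4); all others are ≤ 4.
With {F1, F2, F5} the worst case is 4.
With {F2, F3, F4} the worst case is 4.
No size-3 selection achieves below 4.

4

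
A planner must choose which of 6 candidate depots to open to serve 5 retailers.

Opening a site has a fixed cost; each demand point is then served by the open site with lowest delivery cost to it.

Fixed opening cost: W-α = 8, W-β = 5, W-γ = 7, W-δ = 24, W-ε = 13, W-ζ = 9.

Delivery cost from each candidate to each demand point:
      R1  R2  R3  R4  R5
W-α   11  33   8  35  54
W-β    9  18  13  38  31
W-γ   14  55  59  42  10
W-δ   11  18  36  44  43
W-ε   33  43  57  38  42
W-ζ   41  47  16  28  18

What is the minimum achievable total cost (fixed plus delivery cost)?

99

Open {W-β, W-γ, W-ζ}: assign each demand point to its cheapest open site.
  R1→W-β 9, R2→W-β 18, R3→W-β 13, R4→W-ζ 28, R5→W-γ 10
  delivery cost 78, fixed 21 → total 99.
Compare {W-β, W-γ}: delivery cost 88 + fixed 12 = 100.
Compare {W-β, W-ζ}: delivery cost 86 + fixed 14 = 100.
Compare {W-α, W-β, W-γ}: delivery cost 80 + fixed 20 = 100.
All other subsets cost ≥ 100. Minimum total cost: 99.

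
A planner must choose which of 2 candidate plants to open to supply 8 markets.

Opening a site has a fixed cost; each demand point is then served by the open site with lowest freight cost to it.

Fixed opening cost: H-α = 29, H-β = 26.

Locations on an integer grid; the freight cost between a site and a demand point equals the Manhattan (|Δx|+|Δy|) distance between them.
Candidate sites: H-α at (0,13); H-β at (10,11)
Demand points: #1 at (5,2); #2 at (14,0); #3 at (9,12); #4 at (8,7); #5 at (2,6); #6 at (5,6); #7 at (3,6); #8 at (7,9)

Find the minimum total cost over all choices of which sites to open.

103

Open {H-β}: assign each demand point to its cheapest open site.
  #1→H-β 14, #2→H-β 15, #3→H-β 2, #4→H-β 6, #5→H-β 13, #6→H-β 10, #7→H-β 12, #8→H-β 5
  freight cost 77, fixed 26 → total 103.
Compare {H-α, H-β}: freight cost 71 + fixed 55 = 126.
Compare {H-α}: freight cost 109 + fixed 29 = 138.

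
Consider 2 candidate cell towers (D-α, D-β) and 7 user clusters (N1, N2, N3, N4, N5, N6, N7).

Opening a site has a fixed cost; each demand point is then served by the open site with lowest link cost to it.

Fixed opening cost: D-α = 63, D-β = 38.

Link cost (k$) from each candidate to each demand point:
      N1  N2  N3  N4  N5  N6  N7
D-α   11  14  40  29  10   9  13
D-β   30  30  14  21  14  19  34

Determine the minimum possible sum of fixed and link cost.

Open {D-α}: assign each demand point to its cheapest open site.
  N1→D-α 11, N2→D-α 14, N3→D-α 40, N4→D-α 29, N5→D-α 10, N6→D-α 9, N7→D-α 13
  link cost 126, fixed 63 → total 189.
Compare {D-α, D-β}: link cost 92 + fixed 101 = 193.
Compare {D-β}: link cost 162 + fixed 38 = 200.

189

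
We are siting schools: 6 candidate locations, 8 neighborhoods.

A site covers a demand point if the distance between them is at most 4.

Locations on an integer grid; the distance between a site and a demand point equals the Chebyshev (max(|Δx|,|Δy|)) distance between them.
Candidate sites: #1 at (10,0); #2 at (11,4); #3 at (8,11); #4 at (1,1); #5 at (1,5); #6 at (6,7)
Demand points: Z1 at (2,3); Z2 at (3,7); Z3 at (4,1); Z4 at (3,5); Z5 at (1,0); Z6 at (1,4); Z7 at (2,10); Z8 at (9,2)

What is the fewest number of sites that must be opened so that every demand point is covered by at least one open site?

3

Coverage sets (demand points within 4 of each site):
  #1: {Z8}
  #2: {Z8}
  #3: {}
  #4: {Z1, Z3, Z4, Z5, Z6}
  #5: {Z1, Z2, Z3, Z4, Z6}
  #6: {Z1, Z2, Z4, Z7}
No 2 sites suffice: every size-2 union leaves at least one demand point uncovered.
But {#1, #4, #6} covers everything, so the minimum is 3.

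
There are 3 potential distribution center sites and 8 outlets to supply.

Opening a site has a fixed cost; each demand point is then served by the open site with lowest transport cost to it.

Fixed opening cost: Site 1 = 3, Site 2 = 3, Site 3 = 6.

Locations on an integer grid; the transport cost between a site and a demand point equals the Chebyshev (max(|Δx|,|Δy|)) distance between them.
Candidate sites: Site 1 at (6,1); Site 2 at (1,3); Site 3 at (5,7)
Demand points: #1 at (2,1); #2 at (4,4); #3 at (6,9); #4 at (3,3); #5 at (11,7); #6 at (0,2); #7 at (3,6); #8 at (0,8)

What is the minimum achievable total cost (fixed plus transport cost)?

32

Open {Site 2, Site 3}: assign each demand point to its cheapest open site.
  #1→Site 2 2, #2→Site 2 3, #3→Site 3 2, #4→Site 2 2, #5→Site 3 6, #6→Site 2 1, #7→Site 3 2, #8→Site 2 5
  transport cost 23, fixed 9 → total 32.
Compare {Site 1, Site 2}: transport cost 28 + fixed 6 = 34.
Compare {Site 2}: transport cost 32 + fixed 3 = 35.
Compare {Site 1, Site 2, Site 3}: transport cost 23 + fixed 12 = 35.
All other subsets cost ≥ 34. Minimum total cost: 32.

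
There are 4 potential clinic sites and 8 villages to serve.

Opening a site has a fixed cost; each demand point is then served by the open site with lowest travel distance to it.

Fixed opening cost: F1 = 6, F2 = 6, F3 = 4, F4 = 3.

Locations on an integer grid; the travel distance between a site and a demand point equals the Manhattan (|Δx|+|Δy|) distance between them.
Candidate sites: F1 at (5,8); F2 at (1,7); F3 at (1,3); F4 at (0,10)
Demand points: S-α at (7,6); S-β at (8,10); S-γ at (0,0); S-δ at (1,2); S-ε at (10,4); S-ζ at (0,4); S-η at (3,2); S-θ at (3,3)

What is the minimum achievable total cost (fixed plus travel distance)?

Open {F1, F3}: assign each demand point to its cheapest open site.
  S-α→F1 4, S-β→F1 5, S-γ→F3 4, S-δ→F3 1, S-ε→F1 9, S-ζ→F3 2, S-η→F3 3, S-θ→F3 2
  travel distance 30, fixed 10 → total 40.
Compare {F1, F3, F4}: travel distance 30 + fixed 13 = 43.
Compare {F3, F4}: travel distance 39 + fixed 7 = 46.
Compare {F1, F2, F3}: travel distance 30 + fixed 16 = 46.
All other subsets cost ≥ 43. Minimum total cost: 40.

40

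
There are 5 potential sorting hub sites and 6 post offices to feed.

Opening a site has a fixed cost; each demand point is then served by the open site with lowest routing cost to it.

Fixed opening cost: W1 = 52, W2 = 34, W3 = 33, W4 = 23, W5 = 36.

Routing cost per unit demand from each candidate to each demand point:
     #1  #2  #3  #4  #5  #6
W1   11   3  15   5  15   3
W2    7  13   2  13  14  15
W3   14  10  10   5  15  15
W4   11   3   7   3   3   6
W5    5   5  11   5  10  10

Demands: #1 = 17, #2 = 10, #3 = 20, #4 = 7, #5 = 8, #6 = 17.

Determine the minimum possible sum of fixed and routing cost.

393

Open {W2, W4}: assign each demand point to its cheapest open site.
  #1→W2 17×7=119, #2→W4 10×3=30, #3→W2 20×2=40, #4→W4 7×3=21, #5→W4 8×3=24, #6→W4 17×6=102
  routing cost 336, fixed 57 → total 393.
Compare {W1, W2, W4}: routing cost 285 + fixed 109 = 394.
Compare {W2, W4, W5}: routing cost 302 + fixed 93 = 395.
Compare {W1, W2, W4, W5}: routing cost 251 + fixed 145 = 396.
All other subsets cost ≥ 394. Minimum total cost: 393.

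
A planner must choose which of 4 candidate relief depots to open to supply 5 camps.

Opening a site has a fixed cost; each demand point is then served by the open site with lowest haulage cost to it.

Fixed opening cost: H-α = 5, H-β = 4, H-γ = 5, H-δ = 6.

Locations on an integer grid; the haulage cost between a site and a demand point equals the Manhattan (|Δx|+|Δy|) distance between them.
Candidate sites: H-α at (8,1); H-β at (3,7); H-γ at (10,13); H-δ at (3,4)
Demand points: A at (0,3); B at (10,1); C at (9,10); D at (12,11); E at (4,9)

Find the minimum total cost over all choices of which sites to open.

34

Open {H-α, H-β, H-γ}: assign each demand point to its cheapest open site.
  A→H-β 7, B→H-α 2, C→H-γ 4, D→H-γ 4, E→H-β 3
  haulage cost 20, fixed 14 → total 34.
Compare {H-α, H-γ, H-δ}: haulage cost 20 + fixed 16 = 36.
Compare {H-α, H-β, H-γ, H-δ}: haulage cost 17 + fixed 20 = 37.
Compare {H-β, H-γ}: haulage cost 30 + fixed 9 = 39.
All other subsets cost ≥ 36. Minimum total cost: 34.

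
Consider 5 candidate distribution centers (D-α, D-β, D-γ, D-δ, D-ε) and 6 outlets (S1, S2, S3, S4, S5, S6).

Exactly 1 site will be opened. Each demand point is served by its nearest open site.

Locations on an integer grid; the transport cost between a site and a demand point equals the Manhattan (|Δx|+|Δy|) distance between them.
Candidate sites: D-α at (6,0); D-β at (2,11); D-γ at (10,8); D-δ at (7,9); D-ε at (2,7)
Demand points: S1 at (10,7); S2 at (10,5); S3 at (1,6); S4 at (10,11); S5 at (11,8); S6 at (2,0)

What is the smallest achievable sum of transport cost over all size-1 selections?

35

Open {D-γ}.
  S1→D-γ 1, S2→D-γ 3, S3→D-γ 11, S4→D-γ 3, S5→D-γ 1, S6→D-γ 16  ⇒ total 35.
Compare {D-δ}: total 45.
Compare {D-ε}: total 49.
No size-1 selection does better; minimum is 35.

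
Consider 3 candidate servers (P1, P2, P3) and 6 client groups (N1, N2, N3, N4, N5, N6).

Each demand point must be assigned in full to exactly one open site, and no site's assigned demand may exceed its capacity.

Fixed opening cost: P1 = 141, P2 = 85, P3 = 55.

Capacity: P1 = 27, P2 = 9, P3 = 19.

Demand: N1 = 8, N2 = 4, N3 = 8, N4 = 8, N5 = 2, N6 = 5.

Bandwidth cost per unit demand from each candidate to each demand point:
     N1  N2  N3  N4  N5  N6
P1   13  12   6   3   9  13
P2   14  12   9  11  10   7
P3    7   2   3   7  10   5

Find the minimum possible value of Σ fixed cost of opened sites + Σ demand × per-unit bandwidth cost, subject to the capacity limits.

375

Open {P1, P3}; cheapest assignment that respects the capacities:
  P1 (cap 27, load 18): N3, N4, N5 — cost 8×6 + 8×3 + 2×9 = 90
  P3 (cap 19, load 17): N1, N2, N6 — cost 8×7 + 4×2 + 5×5 = 89
  Shipping 179, fixed 196 → total 375.
  Any other capacity-feasible assignment to {P1, P3} ships for at least 179.
Compare {P1, P2, P3}: its best feasible assignment gives total 460.
Compare {P1, P2}: its best feasible assignment gives total 503.
Every other set of open sites that can feasibly serve all demand totals ≥ 460 even under its best assignment. Minimum: 375.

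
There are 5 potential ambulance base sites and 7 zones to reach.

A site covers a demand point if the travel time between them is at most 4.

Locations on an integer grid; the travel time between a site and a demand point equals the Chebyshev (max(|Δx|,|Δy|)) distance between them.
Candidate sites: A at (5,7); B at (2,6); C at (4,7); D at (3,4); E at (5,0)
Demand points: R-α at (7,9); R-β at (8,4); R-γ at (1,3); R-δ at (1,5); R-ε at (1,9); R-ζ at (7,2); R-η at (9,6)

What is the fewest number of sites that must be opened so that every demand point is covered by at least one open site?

Coverage sets (demand points within 4 of each site):
  A: {R-α, R-β, R-γ, R-δ, R-ε, R-η}
  B: {R-γ, R-δ, R-ε}
  C: {R-α, R-β, R-γ, R-δ, R-ε}
  D: {R-γ, R-δ, R-ζ}
  E: {R-β, R-γ, R-ζ}
No single site covers all 7 demand points.
But {A, D} covers everything, so the minimum is 2.

2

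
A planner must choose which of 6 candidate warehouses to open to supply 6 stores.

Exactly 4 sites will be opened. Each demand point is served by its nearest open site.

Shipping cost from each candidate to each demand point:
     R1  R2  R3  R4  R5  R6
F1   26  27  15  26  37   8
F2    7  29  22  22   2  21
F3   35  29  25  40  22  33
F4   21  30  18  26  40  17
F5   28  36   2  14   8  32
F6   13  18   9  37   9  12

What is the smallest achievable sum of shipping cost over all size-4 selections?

51

Open {F1, F2, F5, F6}.
  R1→F2 7, R2→F6 18, R3→F5 2, R4→F5 14, R5→F2 2, R6→F1 8  ⇒ total 51.
Compare {F2, F3, F5, F6}: total 55.
Compare {F2, F4, F5, F6}: total 55.
No size-4 selection does better; minimum is 51.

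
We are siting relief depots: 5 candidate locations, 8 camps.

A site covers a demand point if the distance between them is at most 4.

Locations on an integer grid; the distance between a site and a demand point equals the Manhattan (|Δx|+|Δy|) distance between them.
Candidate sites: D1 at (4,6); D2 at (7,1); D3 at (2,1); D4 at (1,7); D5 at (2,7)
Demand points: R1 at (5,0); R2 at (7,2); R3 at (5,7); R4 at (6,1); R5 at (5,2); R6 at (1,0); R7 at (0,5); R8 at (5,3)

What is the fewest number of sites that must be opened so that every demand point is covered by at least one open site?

Coverage sets (demand points within 4 of each site):
  D1: {R3, R8}
  D2: {R1, R2, R4, R5, R8}
  D3: {R1, R4, R5, R6}
  D4: {R3, R7}
  D5: {R3, R7}
No 2 sites suffice: every size-2 union leaves at least one demand point uncovered.
But {D2, D3, D4} covers everything, so the minimum is 3.

3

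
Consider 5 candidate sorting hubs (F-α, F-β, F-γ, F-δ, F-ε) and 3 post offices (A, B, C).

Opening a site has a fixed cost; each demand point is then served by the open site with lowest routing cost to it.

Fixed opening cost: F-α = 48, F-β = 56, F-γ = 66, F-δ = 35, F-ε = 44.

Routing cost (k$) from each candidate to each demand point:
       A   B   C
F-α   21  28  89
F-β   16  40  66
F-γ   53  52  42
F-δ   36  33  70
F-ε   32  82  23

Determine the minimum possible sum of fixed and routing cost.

164

Open {F-α, F-ε}: assign each demand point to its cheapest open site.
  A→F-α 21, B→F-α 28, C→F-ε 23
  routing cost 72, fixed 92 → total 164.
Compare {F-δ, F-ε}: routing cost 88 + fixed 79 = 167.
Compare {F-δ}: routing cost 139 + fixed 35 = 174.
Compare {F-β}: routing cost 122 + fixed 56 = 178.
All other subsets cost ≥ 167. Minimum total cost: 164.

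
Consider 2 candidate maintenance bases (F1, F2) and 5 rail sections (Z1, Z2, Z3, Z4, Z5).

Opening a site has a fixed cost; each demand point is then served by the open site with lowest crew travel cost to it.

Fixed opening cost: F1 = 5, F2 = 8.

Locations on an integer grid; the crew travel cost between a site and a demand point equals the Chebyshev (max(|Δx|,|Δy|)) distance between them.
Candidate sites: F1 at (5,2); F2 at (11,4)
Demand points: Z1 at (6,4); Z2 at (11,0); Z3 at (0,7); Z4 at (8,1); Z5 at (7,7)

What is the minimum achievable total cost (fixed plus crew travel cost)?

Open {F1}: assign each demand point to its cheapest open site.
  Z1→F1 2, Z2→F1 6, Z3→F1 5, Z4→F1 3, Z5→F1 5
  crew travel cost 21, fixed 5 → total 26.
Compare {F1, F2}: crew travel cost 18 + fixed 13 = 31.
Compare {F2}: crew travel cost 27 + fixed 8 = 35.

26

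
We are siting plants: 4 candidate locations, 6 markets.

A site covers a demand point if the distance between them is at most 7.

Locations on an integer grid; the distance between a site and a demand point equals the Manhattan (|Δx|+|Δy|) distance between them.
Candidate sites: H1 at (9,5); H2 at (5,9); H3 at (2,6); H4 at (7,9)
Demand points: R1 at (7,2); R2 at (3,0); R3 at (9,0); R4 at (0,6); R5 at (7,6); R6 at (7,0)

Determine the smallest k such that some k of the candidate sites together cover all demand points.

Coverage sets (demand points within 7 of each site):
  H1: {R1, R3, R5, R6}
  H2: {R5}
  H3: {R2, R4, R5}
  H4: {R1, R5}
No single site covers all 6 demand points.
But {H1, H3} covers everything, so the minimum is 2.

2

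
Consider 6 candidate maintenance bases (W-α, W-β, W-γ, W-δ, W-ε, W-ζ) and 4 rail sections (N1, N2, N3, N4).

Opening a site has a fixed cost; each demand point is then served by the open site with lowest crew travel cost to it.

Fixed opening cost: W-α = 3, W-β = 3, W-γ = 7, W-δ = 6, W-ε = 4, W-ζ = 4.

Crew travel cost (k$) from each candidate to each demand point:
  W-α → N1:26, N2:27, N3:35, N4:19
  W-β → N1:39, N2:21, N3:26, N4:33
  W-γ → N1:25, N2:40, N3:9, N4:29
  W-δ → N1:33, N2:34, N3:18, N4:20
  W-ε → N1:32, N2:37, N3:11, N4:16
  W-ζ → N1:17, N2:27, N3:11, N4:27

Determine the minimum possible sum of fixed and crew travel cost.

Open {W-β, W-ε, W-ζ}: assign each demand point to its cheapest open site.
  N1→W-ζ 17, N2→W-β 21, N3→W-ε 11, N4→W-ε 16
  crew travel cost 65, fixed 11 → total 76.
Compare {W-α, W-β, W-ζ}: crew travel cost 68 + fixed 10 = 78.
Compare {W-ε, W-ζ}: crew travel cost 71 + fixed 8 = 79.
Compare {W-α, W-β, W-ε, W-ζ}: crew travel cost 65 + fixed 14 = 79.
All other subsets cost ≥ 78. Minimum total cost: 76.

76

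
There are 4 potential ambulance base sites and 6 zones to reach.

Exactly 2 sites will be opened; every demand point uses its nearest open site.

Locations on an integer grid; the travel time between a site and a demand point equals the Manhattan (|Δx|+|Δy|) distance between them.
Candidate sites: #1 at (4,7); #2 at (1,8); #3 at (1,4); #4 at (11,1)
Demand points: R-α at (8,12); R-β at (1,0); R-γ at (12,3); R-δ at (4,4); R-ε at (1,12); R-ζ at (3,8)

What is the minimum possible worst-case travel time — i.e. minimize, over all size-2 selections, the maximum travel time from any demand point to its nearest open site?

10

Open {#1, #4}.
  Farthest demand point is R-β at travel time 10 (to #1); all others are ≤ 10.
With {#2, #4} the worst case is 11.
With {#1, #2} the worst case is 12.
No size-2 selection achieves below 10.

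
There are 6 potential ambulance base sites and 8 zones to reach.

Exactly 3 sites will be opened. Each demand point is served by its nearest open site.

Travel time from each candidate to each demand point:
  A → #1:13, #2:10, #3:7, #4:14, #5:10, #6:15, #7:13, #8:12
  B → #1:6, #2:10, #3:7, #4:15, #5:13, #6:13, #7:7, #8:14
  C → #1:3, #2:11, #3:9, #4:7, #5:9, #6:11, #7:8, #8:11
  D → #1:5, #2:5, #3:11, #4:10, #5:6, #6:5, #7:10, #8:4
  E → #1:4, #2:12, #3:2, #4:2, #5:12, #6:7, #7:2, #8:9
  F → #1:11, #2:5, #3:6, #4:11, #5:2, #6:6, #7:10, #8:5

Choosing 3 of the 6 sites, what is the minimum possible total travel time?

26

Open {D, E, F}.
  #1→E 4, #2→D 5, #3→E 2, #4→E 2, #5→F 2, #6→D 5, #7→E 2, #8→D 4  ⇒ total 26.
Compare {C, E, F}: total 27.
Compare {A, E, F}: total 28.
No size-3 selection does better; minimum is 26.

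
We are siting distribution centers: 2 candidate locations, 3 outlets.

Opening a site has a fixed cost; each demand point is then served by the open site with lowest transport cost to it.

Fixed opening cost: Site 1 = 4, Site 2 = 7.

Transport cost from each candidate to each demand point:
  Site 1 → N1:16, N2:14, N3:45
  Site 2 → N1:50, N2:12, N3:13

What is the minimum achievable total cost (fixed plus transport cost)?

Open {Site 1, Site 2}: assign each demand point to its cheapest open site.
  N1→Site 1 16, N2→Site 2 12, N3→Site 2 13
  transport cost 41, fixed 11 → total 52.
Compare {Site 1}: transport cost 75 + fixed 4 = 79.
Compare {Site 2}: transport cost 75 + fixed 7 = 82.

52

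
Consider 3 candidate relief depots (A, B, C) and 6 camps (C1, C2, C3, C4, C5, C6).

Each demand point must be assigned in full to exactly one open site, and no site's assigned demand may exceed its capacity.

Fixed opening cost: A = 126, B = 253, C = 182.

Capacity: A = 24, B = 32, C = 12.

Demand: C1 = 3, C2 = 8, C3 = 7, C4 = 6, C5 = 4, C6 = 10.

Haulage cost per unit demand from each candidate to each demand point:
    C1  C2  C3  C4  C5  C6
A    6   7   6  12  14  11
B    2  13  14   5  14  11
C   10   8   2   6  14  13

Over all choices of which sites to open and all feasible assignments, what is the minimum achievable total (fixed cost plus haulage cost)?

Open {A, B}; cheapest assignment that respects the capacities:
  A (cap 24, load 19): C2, C3, C5 — cost 8×7 + 7×6 + 4×14 = 154
  B (cap 32, load 19): C1, C4, C6 — cost 3×2 + 6×5 + 10×11 = 146
  Shipping 300, fixed 379 → total 679.
  Any other capacity-feasible assignment to {A, B} ships for at least 300.
Compare {B, C}: its best feasible assignment gives total 755.
Compare {A, B, C}: its best feasible assignment gives total 833.
Every other set of open sites that can feasibly serve all demand totals ≥ 755 even under its best assignment. Minimum: 679.

679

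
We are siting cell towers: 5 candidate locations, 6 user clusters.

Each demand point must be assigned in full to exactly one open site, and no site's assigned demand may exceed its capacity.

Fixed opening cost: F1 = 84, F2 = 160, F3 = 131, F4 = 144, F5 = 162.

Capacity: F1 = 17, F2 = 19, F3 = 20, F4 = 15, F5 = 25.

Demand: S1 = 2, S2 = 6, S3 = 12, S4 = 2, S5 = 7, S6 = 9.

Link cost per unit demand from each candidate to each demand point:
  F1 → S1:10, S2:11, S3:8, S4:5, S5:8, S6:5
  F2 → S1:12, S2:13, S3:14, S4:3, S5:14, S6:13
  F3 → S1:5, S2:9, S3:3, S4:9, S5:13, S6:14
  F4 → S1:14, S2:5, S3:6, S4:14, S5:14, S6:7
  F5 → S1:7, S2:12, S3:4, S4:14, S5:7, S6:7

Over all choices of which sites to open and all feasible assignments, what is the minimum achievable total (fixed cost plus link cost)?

Open {F1, F5}; cheapest assignment that respects the capacities:
  F1 (cap 17, load 17): S2, S4, S6 — cost 6×11 + 2×5 + 9×5 = 121
  F5 (cap 25, load 21): S1, S3, S5 — cost 2×7 + 12×4 + 7×7 = 111
  Shipping 232, fixed 246 → total 478.
  Any other capacity-feasible assignment to {F1, F5} ships for at least 232.
Compare {F3, F5}: its best feasible assignment gives total 527.
Compare {F4, F5}: its best feasible assignment gives total 538.
Every other set of open sites that can feasibly serve all demand totals ≥ 527 even under its best assignment. Minimum: 478.

478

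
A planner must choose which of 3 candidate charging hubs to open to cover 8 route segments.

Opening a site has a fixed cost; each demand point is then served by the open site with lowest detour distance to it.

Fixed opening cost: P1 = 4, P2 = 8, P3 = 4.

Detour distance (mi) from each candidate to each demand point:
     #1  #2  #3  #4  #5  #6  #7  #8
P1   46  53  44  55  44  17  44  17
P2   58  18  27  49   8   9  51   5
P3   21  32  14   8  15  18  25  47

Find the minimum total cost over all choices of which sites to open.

120

Open {P2, P3}: assign each demand point to its cheapest open site.
  #1→P3 21, #2→P2 18, #3→P3 14, #4→P3 8, #5→P2 8, #6→P2 9, #7→P3 25, #8→P2 5
  detour distance 108, fixed 12 → total 120.
Compare {P1, P2, P3}: detour distance 108 + fixed 16 = 124.
Compare {P1, P3}: detour distance 149 + fixed 8 = 157.
Compare {P3}: detour distance 180 + fixed 4 = 184.
All other subsets cost ≥ 124. Minimum total cost: 120.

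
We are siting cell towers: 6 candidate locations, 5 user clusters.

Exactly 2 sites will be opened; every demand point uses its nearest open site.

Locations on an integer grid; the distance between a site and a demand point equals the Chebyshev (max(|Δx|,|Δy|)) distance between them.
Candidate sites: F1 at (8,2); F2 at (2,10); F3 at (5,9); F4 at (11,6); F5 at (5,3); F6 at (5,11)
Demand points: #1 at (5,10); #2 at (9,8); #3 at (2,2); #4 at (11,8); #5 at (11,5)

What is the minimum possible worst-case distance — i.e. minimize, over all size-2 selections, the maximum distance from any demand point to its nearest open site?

Open {F1, F2}.
  Farthest demand point is #2 at distance 6 (to F1); all others are ≤ 6.
With {F1, F3} the worst case is 6.
With {F1, F4} the worst case is 6.
No size-2 selection achieves below 6.

6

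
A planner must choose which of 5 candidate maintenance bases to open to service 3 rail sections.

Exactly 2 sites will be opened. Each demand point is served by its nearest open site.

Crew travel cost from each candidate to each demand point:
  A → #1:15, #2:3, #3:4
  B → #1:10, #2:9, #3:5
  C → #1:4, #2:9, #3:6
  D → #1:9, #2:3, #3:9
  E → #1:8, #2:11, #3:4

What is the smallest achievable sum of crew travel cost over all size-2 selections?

Open {A, C}.
  #1→C 4, #2→A 3, #3→A 4  ⇒ total 11.
Compare {C, D}: total 13.
Compare {A, E}: total 15.
No size-2 selection does better; minimum is 11.

11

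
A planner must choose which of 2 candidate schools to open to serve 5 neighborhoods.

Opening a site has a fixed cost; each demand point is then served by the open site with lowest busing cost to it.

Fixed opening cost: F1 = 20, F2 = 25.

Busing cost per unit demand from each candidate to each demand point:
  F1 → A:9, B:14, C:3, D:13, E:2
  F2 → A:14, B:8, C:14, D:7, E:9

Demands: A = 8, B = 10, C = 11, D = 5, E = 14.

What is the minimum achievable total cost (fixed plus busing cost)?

Open {F1, F2}: assign each demand point to its cheapest open site.
  A→F1 8×9=72, B→F2 10×8=80, C→F1 11×3=33, D→F2 5×7=35, E→F1 14×2=28
  busing cost 248, fixed 45 → total 293.
Compare {F1}: busing cost 338 + fixed 20 = 358.
Compare {F2}: busing cost 507 + fixed 25 = 532.

293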